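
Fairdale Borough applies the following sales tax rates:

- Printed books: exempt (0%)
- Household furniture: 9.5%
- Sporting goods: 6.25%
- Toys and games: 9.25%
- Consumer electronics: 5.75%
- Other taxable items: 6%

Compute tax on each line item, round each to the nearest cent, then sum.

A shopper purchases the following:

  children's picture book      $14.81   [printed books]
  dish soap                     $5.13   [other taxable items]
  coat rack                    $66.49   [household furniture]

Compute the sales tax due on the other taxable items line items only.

Dish soap $5.13: other taxable items → 6% → $0.31
Tax on other taxable items = $0.31

$0.31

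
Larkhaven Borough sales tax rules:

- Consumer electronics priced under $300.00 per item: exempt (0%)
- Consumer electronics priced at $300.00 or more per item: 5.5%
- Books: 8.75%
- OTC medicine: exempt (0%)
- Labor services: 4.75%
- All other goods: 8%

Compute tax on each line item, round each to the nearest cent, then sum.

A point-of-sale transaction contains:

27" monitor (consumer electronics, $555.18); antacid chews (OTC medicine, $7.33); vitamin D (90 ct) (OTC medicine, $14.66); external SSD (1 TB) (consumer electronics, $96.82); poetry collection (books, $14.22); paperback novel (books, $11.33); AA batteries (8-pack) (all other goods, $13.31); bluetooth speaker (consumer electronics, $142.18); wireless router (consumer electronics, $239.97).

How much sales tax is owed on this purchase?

$33.82

27" monitor $555.18: consumer electronics, $300.00 or more → 5.5% → $30.53
Antacid chews $7.33: OTC medicine → 0% → $0.00
Vitamin D (90 ct) $14.66: OTC medicine → 0% → $0.00
External SSD (1 TB) $96.82: consumer electronics, under $300.00 → 0% → $0.00
Poetry collection $14.22: books → 8.75% → $1.24
Paperback novel $11.33: books → 8.75% → $0.99
AA batteries (8-pack) $13.31: all other goods → 8% → $1.06
Bluetooth speaker $142.18: consumer electronics, under $300.00 → 0% → $0.00
Wireless router $239.97: consumer electronics, under $300.00 → 0% → $0.00
Total tax = $30.53 + $1.24 + $0.99 + $1.06 = $33.82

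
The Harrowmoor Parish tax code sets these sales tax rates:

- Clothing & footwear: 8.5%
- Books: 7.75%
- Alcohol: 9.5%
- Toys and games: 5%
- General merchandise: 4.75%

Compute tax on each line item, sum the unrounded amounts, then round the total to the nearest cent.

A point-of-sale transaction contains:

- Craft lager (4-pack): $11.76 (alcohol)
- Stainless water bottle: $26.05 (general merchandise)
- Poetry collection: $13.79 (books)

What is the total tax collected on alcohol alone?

$1.12

Craft lager (4-pack) $11.76: alcohol → 9.5% → $1.1172
Tax on alcohol: unrounded sum = $1.1172 → $1.12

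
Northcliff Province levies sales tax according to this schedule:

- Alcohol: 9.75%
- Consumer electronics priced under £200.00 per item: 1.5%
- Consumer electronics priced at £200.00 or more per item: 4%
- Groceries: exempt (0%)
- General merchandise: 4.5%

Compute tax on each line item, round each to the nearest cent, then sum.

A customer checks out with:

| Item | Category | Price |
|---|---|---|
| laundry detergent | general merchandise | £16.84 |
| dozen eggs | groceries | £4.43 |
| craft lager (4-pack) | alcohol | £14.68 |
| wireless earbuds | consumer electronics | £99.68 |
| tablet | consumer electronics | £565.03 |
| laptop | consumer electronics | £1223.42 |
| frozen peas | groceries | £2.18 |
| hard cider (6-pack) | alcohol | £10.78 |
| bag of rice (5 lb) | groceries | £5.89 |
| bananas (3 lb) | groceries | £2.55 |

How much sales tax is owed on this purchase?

£76.28

Laundry detergent £16.84: general merchandise → 4.5% → £0.76
Dozen eggs £4.43: groceries → 0% → £0.00
Craft lager (4-pack) £14.68: alcohol → 9.75% → £1.43
Wireless earbuds £99.68: consumer electronics, under £200.00 → 1.5% → £1.50
Tablet £565.03: consumer electronics, £200.00 or more → 4% → £22.60
Laptop £1223.42: consumer electronics, £200.00 or more → 4% → £48.94
Frozen peas £2.18: groceries → 0% → £0.00
Hard cider (6-pack) £10.78: alcohol → 9.75% → £1.05
Bag of rice (5 lb) £5.89: groceries → 0% → £0.00
Bananas (3 lb) £2.55: groceries → 0% → £0.00
Total tax = £0.76 + £1.43 + £1.50 + £22.60 + £48.94 + £1.05 = £76.28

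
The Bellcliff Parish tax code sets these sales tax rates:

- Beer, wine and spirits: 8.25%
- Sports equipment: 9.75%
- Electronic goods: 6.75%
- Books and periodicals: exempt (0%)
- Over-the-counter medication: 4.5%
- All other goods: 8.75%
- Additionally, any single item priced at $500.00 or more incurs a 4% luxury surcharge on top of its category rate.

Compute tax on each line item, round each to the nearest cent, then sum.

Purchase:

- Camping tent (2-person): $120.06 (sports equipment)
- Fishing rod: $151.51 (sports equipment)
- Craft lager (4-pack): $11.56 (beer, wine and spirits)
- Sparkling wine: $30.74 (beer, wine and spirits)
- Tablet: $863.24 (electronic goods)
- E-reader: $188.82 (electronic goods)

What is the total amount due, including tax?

Camping tent (2-person) $120.06: sports equipment → 9.75% → $11.71
Fishing rod $151.51: sports equipment → 9.75% → $14.77
Craft lager (4-pack) $11.56: beer, wine and spirits → 8.25% → $0.95
Sparkling wine $30.74: beer, wine and spirits → 8.25% → $2.54
Tablet $863.24: electronic goods → 6.75% + 4% surcharge = 10.75% → $92.80
E-reader $188.82: electronic goods → 6.75% → $12.75
Subtotal = $1365.93; tax = $135.52; total due = $1501.45

$1501.45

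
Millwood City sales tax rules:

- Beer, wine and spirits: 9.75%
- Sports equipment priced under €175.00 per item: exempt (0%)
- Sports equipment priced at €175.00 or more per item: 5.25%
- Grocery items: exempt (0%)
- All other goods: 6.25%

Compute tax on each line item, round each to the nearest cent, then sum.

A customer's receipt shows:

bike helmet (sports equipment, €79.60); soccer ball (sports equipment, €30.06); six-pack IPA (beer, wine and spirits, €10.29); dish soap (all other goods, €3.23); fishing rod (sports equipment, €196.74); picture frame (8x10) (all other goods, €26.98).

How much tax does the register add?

Bike helmet €79.60: sports equipment, under €175.00 → 0% → €0.00
Soccer ball €30.06: sports equipment, under €175.00 → 0% → €0.00
Six-pack IPA €10.29: beer, wine and spirits → 9.75% → €1.00
Dish soap €3.23: all other goods → 6.25% → €0.20
Fishing rod €196.74: sports equipment, €175.00 or more → 5.25% → €10.33
Picture frame (8x10) €26.98: all other goods → 6.25% → €1.69
Total tax = €1.00 + €0.20 + €10.33 + €1.69 = €13.22

€13.22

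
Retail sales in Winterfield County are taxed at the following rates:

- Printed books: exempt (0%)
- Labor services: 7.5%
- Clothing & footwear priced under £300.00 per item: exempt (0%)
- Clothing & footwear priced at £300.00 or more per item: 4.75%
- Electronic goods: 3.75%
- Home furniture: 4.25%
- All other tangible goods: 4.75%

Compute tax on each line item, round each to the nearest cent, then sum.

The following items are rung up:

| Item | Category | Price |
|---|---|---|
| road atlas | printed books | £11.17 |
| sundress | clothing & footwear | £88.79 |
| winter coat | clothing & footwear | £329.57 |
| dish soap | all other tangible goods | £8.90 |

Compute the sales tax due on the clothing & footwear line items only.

Sundress £88.79: clothing & footwear, under £300.00 → 0% → £0.00
Winter coat £329.57: clothing & footwear, £300.00 or more → 4.75% → £15.65
Tax on clothing & footwear = £0.00 + £15.65 = £15.65

£15.65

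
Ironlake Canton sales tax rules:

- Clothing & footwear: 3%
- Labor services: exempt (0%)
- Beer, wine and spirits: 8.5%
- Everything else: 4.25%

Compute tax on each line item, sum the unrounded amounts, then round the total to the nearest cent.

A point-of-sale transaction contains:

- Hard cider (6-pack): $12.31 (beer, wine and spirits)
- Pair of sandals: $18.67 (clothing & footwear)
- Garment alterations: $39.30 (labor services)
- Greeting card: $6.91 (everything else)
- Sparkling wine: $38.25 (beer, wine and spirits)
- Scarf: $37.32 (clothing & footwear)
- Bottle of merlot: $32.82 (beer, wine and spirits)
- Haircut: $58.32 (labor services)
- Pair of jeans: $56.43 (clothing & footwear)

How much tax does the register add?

Hard cider (6-pack) $12.31: beer, wine and spirits → 8.5% → $1.04635
Pair of sandals $18.67: clothing & footwear → 3% → $0.5601
Garment alterations $39.30: labor services → 0% → $0.00
Greeting card $6.91: everything else → 4.25% → $0.293675
Sparkling wine $38.25: beer, wine and spirits → 8.5% → $3.25125
Scarf $37.32: clothing & footwear → 3% → $1.1196
Bottle of merlot $32.82: beer, wine and spirits → 8.5% → $2.7897
Haircut $58.32: labor services → 0% → $0.00
Pair of jeans $56.43: clothing & footwear → 3% → $1.6929
Unrounded tax sum = $10.753575 → $10.75

$10.75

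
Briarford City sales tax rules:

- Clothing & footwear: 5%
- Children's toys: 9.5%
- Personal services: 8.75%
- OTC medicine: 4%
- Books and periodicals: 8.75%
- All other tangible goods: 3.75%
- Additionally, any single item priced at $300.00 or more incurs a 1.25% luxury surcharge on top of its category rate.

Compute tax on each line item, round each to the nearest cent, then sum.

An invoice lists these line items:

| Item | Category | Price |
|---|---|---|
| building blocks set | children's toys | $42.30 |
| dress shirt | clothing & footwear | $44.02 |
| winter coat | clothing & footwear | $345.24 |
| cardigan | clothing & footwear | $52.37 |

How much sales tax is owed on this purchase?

$30.42

Building blocks set $42.30: children's toys → 9.5% → $4.02
Dress shirt $44.02: clothing & footwear → 5% → $2.20
Winter coat $345.24: clothing & footwear → 5% + 1.25% surcharge = 6.25% → $21.58
Cardigan $52.37: clothing & footwear → 5% → $2.62
Total tax = $4.02 + $2.20 + $21.58 + $2.62 = $30.42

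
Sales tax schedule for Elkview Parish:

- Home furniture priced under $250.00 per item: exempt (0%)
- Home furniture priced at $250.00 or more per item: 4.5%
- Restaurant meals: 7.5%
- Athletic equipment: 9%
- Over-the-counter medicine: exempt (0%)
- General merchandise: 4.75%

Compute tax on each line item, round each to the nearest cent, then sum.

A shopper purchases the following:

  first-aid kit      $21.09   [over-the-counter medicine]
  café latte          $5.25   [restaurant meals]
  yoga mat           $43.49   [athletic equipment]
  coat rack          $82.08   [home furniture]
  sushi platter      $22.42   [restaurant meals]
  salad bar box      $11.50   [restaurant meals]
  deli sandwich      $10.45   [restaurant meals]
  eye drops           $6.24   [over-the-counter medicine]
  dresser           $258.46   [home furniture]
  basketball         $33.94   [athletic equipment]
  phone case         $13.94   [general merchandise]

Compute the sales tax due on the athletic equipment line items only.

Yoga mat $43.49: athletic equipment → 9% → $3.91
Basketball $33.94: athletic equipment → 9% → $3.05
Tax on athletic equipment = $3.91 + $3.05 = $6.96

$6.96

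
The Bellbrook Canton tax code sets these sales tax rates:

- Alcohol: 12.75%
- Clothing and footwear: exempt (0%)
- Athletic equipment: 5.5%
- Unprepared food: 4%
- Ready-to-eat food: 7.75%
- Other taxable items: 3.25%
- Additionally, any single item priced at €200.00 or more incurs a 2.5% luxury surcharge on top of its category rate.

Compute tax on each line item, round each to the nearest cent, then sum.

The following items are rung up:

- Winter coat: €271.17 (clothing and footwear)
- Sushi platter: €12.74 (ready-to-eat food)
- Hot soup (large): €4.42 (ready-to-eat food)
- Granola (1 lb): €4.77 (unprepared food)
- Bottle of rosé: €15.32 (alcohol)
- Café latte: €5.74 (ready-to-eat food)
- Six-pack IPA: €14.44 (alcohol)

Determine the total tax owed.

€12.53

Winter coat €271.17: clothing and footwear → 0% + 2.5% surcharge = 2.5% → €6.78
Sushi platter €12.74: ready-to-eat food → 7.75% → €0.99
Hot soup (large) €4.42: ready-to-eat food → 7.75% → €0.34
Granola (1 lb) €4.77: unprepared food → 4% → €0.19
Bottle of rosé €15.32: alcohol → 12.75% → €1.95
Café latte €5.74: ready-to-eat food → 7.75% → €0.44
Six-pack IPA €14.44: alcohol → 12.75% → €1.84
Total tax = €6.78 + €0.99 + €0.34 + €0.19 + €1.95 + €0.44 + €1.84 = €12.53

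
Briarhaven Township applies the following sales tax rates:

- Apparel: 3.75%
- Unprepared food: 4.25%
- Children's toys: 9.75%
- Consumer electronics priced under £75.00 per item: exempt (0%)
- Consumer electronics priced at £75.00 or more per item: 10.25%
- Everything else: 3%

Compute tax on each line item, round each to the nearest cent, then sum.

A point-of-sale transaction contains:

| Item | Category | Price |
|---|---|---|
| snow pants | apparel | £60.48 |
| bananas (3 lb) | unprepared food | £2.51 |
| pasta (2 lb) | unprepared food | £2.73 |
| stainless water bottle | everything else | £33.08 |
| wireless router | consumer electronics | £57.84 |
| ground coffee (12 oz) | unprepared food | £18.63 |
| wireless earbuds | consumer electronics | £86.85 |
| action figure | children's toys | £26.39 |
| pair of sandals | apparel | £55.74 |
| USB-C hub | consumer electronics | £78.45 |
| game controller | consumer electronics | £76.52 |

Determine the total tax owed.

£33.72

Snow pants £60.48: apparel → 3.75% → £2.27
Bananas (3 lb) £2.51: unprepared food → 4.25% → £0.11
Pasta (2 lb) £2.73: unprepared food → 4.25% → £0.12
Stainless water bottle £33.08: everything else → 3% → £0.99
Wireless router £57.84: consumer electronics, under £75.00 → 0% → £0.00
Ground coffee (12 oz) £18.63: unprepared food → 4.25% → £0.79
Wireless earbuds £86.85: consumer electronics, £75.00 or more → 10.25% → £8.90
Action figure £26.39: children's toys → 9.75% → £2.57
Pair of sandals £55.74: apparel → 3.75% → £2.09
USB-C hub £78.45: consumer electronics, £75.00 or more → 10.25% → £8.04
Game controller £76.52: consumer electronics, £75.00 or more → 10.25% → £7.84
Total tax = £2.27 + £0.11 + £0.12 + £0.99 + £0.79 + £8.90 + £2.57 + £2.09 + £8.04 + £7.84 = £33.72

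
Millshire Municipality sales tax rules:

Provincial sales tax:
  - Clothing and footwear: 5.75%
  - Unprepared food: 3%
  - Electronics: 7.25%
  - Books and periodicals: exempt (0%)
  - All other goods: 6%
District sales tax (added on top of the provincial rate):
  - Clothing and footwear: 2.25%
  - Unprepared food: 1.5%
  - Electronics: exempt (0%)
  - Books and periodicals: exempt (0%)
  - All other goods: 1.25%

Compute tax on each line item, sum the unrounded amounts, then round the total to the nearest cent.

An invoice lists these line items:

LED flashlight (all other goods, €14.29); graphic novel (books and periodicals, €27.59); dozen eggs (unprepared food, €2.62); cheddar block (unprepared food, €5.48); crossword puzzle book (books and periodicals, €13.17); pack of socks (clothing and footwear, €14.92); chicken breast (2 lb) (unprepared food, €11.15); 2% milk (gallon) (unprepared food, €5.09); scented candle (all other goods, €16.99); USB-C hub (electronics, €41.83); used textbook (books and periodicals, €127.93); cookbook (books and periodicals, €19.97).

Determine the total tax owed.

LED flashlight €14.29: all other goods → 6% + 1.25% district = 7.25% → €1.036025
Graphic novel €27.59: books and periodicals → 0% + 0% district = 0% → €0.00
Dozen eggs €2.62: unprepared food → 3% + 1.5% district = 4.5% → €0.1179
Cheddar block €5.48: unprepared food → 3% + 1.5% district = 4.5% → €0.2466
Crossword puzzle book €13.17: books and periodicals → 0% + 0% district = 0% → €0.00
Pack of socks €14.92: clothing and footwear → 5.75% + 2.25% district = 8% → €1.1936
Chicken breast (2 lb) €11.15: unprepared food → 3% + 1.5% district = 4.5% → €0.50175
2% milk (gallon) €5.09: unprepared food → 3% + 1.5% district = 4.5% → €0.22905
Scented candle €16.99: all other goods → 6% + 1.25% district = 7.25% → €1.231775
USB-C hub €41.83: electronics → 7.25% + 0% district = 7.25% → €3.032675
Used textbook €127.93: books and periodicals → 0% + 0% district = 0% → €0.00
Cookbook €19.97: books and periodicals → 0% + 0% district = 0% → €0.00
Unrounded tax sum = €7.589375 → €7.59

€7.59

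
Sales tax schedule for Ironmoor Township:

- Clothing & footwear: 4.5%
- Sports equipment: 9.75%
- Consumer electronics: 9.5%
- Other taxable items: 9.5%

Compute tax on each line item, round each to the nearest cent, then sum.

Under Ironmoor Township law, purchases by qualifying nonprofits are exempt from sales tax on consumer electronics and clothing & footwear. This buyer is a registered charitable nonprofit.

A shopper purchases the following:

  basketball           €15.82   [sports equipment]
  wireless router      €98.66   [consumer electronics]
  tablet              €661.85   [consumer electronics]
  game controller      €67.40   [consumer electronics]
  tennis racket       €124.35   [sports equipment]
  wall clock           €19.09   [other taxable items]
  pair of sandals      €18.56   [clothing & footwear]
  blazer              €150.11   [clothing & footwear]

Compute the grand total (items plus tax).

Basketball €15.82: sports equipment → 9.75% → €1.54
Wireless router €98.66: consumer electronics, buyer-exempt → 0% → €0.00
Tablet €661.85: consumer electronics, buyer-exempt → 0% → €0.00
Game controller €67.40: consumer electronics, buyer-exempt → 0% → €0.00
Tennis racket €124.35: sports equipment → 9.75% → €12.12
Wall clock €19.09: other taxable items → 9.5% → €1.81
Pair of sandals €18.56: clothing & footwear, buyer-exempt → 0% → €0.00
Blazer €150.11: clothing & footwear, buyer-exempt → 0% → €0.00
Subtotal = €1155.84; tax = €15.47; total due = €1171.31

€1171.31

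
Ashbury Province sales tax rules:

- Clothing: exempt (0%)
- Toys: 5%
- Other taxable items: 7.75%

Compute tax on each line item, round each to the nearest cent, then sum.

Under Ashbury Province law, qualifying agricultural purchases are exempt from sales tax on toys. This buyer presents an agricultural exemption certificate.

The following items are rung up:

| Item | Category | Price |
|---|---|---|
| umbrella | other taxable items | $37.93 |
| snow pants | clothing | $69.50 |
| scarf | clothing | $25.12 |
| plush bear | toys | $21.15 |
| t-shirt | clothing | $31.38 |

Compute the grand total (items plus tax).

Umbrella $37.93: other taxable items → 7.75% → $2.94
Snow pants $69.50: clothing → 0% → $0.00
Scarf $25.12: clothing → 0% → $0.00
Plush bear $21.15: toys, buyer-exempt → 0% → $0.00
T-shirt $31.38: clothing → 0% → $0.00
Subtotal = $185.08; tax = $2.94; total due = $188.02

$188.02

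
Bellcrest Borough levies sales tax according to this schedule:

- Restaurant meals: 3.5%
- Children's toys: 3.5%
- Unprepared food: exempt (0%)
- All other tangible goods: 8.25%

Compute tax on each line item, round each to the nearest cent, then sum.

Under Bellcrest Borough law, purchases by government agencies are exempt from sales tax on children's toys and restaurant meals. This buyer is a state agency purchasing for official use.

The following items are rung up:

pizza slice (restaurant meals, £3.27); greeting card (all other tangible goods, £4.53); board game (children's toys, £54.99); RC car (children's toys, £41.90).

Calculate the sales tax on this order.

£0.37

Pizza slice £3.27: restaurant meals, buyer-exempt → 0% → £0.00
Greeting card £4.53: all other tangible goods → 8.25% → £0.37
Board game £54.99: children's toys, buyer-exempt → 0% → £0.00
RC car £41.90: children's toys, buyer-exempt → 0% → £0.00
Total tax = £0.37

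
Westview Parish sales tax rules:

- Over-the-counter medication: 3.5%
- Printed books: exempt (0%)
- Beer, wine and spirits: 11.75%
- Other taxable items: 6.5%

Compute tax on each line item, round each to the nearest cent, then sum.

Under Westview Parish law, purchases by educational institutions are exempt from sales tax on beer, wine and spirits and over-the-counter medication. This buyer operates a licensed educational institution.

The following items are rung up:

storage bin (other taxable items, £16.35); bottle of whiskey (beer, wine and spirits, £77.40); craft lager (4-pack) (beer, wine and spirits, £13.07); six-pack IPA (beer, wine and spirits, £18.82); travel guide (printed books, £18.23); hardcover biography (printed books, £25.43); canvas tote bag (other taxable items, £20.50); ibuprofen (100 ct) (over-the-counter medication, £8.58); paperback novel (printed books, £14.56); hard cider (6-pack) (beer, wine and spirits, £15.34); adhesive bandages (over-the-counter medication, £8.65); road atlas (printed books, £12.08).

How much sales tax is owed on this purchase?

Storage bin £16.35: other taxable items → 6.5% → £1.06
Bottle of whiskey £77.40: beer, wine and spirits, buyer-exempt → 0% → £0.00
Craft lager (4-pack) £13.07: beer, wine and spirits, buyer-exempt → 0% → £0.00
Six-pack IPA £18.82: beer, wine and spirits, buyer-exempt → 0% → £0.00
Travel guide £18.23: printed books → 0% → £0.00
Hardcover biography £25.43: printed books → 0% → £0.00
Canvas tote bag £20.50: other taxable items → 6.5% → £1.33
Ibuprofen (100 ct) £8.58: over-the-counter medication, buyer-exempt → 0% → £0.00
Paperback novel £14.56: printed books → 0% → £0.00
Hard cider (6-pack) £15.34: beer, wine and spirits, buyer-exempt → 0% → £0.00
Adhesive bandages £8.65: over-the-counter medication, buyer-exempt → 0% → £0.00
Road atlas £12.08: printed books → 0% → £0.00
Total tax = £1.06 + £1.33 = £2.39

£2.39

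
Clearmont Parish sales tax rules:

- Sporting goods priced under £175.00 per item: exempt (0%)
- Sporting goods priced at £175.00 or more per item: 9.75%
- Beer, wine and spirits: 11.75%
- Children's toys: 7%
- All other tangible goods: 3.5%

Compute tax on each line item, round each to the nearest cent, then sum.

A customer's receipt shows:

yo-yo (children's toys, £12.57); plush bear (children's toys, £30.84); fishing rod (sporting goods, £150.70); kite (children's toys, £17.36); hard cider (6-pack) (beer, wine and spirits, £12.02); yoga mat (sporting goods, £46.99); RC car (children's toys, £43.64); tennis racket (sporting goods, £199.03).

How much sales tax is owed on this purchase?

£28.13

Yo-yo £12.57: children's toys → 7% → £0.88
Plush bear £30.84: children's toys → 7% → £2.16
Fishing rod £150.70: sporting goods, under £175.00 → 0% → £0.00
Kite £17.36: children's toys → 7% → £1.22
Hard cider (6-pack) £12.02: beer, wine and spirits → 11.75% → £1.41
Yoga mat £46.99: sporting goods, under £175.00 → 0% → £0.00
RC car £43.64: children's toys → 7% → £3.05
Tennis racket £199.03: sporting goods, £175.00 or more → 9.75% → £19.41
Total tax = £0.88 + £2.16 + £1.22 + £1.41 + £3.05 + £19.41 = £28.13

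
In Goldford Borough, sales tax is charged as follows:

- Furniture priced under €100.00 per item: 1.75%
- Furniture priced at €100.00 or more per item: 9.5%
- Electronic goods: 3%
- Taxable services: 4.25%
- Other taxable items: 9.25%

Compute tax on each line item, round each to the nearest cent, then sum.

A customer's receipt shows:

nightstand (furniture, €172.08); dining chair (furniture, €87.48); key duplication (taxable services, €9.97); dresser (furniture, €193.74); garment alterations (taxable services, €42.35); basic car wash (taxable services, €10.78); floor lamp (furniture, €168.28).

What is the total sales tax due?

Nightstand €172.08: furniture, €100.00 or more → 9.5% → €16.35
Dining chair €87.48: furniture, under €100.00 → 1.75% → €1.53
Key duplication €9.97: taxable services → 4.25% → €0.42
Dresser €193.74: furniture, €100.00 or more → 9.5% → €18.41
Garment alterations €42.35: taxable services → 4.25% → €1.80
Basic car wash €10.78: taxable services → 4.25% → €0.46
Floor lamp €168.28: furniture, €100.00 or more → 9.5% → €15.99
Total tax = €16.35 + €1.53 + €0.42 + €18.41 + €1.80 + €0.46 + €15.99 = €54.96

€54.96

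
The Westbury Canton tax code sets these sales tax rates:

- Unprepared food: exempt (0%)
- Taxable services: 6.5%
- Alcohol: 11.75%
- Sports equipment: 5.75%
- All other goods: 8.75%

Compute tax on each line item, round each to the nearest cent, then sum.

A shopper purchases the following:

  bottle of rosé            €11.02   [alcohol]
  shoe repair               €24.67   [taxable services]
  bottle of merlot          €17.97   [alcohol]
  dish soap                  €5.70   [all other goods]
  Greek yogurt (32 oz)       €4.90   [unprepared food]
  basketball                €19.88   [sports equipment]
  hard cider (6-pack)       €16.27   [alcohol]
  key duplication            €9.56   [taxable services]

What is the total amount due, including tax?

Bottle of rosé €11.02: alcohol → 11.75% → €1.29
Shoe repair €24.67: taxable services → 6.5% → €1.60
Bottle of merlot €17.97: alcohol → 11.75% → €2.11
Dish soap €5.70: all other goods → 8.75% → €0.50
Greek yogurt (32 oz) €4.90: unprepared food → 0% → €0.00
Basketball €19.88: sports equipment → 5.75% → €1.14
Hard cider (6-pack) €16.27: alcohol → 11.75% → €1.91
Key duplication €9.56: taxable services → 6.5% → €0.62
Subtotal = €109.97; tax = €9.17; total due = €119.14

€119.14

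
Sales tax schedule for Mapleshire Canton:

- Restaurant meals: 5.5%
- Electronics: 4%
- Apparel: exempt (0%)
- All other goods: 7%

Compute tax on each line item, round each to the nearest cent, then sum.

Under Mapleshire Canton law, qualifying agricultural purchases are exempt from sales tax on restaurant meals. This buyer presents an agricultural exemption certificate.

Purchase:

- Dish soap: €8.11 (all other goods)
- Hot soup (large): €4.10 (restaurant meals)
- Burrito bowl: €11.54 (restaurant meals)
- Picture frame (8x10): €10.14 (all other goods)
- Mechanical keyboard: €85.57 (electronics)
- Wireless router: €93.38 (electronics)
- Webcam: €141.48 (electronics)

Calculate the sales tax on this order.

Dish soap €8.11: all other goods → 7% → €0.57
Hot soup (large) €4.10: restaurant meals, buyer-exempt → 0% → €0.00
Burrito bowl €11.54: restaurant meals, buyer-exempt → 0% → €0.00
Picture frame (8x10) €10.14: all other goods → 7% → €0.71
Mechanical keyboard €85.57: electronics → 4% → €3.42
Wireless router €93.38: electronics → 4% → €3.74
Webcam €141.48: electronics → 4% → €5.66
Total tax = €0.57 + €0.71 + €3.42 + €3.74 + €5.66 = €14.10

€14.10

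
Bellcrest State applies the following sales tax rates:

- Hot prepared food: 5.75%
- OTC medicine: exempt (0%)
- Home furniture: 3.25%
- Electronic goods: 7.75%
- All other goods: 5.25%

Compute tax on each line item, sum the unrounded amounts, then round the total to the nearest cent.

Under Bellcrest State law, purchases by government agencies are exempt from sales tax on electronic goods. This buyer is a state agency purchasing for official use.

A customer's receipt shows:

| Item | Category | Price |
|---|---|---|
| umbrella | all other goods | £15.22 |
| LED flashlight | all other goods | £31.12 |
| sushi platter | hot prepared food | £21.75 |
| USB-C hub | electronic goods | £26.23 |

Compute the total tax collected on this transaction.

£3.68

Umbrella £15.22: all other goods → 5.25% → £0.79905
LED flashlight £31.12: all other goods → 5.25% → £1.6338
Sushi platter £21.75: hot prepared food → 5.75% → £1.250625
USB-C hub £26.23: electronic goods, buyer-exempt → 0% → £0.00
Unrounded tax sum = £3.683475 → £3.68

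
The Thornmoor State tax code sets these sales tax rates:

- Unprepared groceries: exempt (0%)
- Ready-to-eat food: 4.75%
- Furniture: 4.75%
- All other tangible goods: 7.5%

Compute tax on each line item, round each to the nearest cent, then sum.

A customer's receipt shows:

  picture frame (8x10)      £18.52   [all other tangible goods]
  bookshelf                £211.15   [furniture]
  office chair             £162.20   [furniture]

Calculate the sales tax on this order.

£19.12

Picture frame (8x10) £18.52: all other tangible goods → 7.5% → £1.39
Bookshelf £211.15: furniture → 4.75% → £10.03
Office chair £162.20: furniture → 4.75% → £7.70
Total tax = £1.39 + £10.03 + £7.70 = £19.12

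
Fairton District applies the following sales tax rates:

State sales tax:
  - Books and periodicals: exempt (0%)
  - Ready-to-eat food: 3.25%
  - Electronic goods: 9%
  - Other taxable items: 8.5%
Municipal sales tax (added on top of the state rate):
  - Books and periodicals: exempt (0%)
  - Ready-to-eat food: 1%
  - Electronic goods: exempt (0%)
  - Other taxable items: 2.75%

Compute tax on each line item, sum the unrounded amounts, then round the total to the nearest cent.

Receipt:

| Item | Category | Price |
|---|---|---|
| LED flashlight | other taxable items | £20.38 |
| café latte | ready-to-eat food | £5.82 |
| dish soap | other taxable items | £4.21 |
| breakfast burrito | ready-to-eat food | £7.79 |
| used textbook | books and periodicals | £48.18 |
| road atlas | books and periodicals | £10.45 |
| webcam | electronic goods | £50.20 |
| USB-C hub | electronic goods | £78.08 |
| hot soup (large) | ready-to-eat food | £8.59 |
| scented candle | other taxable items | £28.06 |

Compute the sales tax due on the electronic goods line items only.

Webcam £50.20: electronic goods → 9% + 0% municipal = 9% → £4.518
USB-C hub £78.08: electronic goods → 9% + 0% municipal = 9% → £7.0272
Tax on electronic goods: unrounded sum = £11.5452 → £11.55

£11.55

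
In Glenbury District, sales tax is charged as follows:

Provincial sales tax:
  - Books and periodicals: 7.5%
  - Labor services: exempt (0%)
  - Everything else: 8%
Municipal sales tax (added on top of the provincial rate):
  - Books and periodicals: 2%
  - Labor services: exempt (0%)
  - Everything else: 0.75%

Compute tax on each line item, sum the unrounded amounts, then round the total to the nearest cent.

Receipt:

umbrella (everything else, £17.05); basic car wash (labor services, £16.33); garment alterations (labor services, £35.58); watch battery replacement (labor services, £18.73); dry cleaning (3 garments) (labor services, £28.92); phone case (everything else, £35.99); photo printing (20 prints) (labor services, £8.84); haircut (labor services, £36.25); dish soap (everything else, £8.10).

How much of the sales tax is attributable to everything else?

Umbrella £17.05: everything else → 8% + 0.75% municipal = 8.75% → £1.491875
Phone case £35.99: everything else → 8% + 0.75% municipal = 8.75% → £3.149125
Dish soap £8.10: everything else → 8% + 0.75% municipal = 8.75% → £0.70875
Tax on everything else: unrounded sum = £5.34975 → £5.35

£5.35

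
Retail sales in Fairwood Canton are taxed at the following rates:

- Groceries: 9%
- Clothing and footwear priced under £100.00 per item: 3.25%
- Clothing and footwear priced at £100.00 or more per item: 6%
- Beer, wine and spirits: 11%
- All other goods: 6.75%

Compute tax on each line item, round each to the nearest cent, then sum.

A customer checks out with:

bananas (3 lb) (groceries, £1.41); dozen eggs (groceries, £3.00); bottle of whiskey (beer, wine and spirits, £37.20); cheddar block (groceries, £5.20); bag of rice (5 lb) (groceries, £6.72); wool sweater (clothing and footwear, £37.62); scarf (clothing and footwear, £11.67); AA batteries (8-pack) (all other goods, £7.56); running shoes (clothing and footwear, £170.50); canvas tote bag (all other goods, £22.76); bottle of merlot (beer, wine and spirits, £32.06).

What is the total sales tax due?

£22.97

Bananas (3 lb) £1.41: groceries → 9% → £0.13
Dozen eggs £3.00: groceries → 9% → £0.27
Bottle of whiskey £37.20: beer, wine and spirits → 11% → £4.09
Cheddar block £5.20: groceries → 9% → £0.47
Bag of rice (5 lb) £6.72: groceries → 9% → £0.60
Wool sweater £37.62: clothing and footwear, under £100.00 → 3.25% → £1.22
Scarf £11.67: clothing and footwear, under £100.00 → 3.25% → £0.38
AA batteries (8-pack) £7.56: all other goods → 6.75% → £0.51
Running shoes £170.50: clothing and footwear, £100.00 or more → 6% → £10.23
Canvas tote bag £22.76: all other goods → 6.75% → £1.54
Bottle of merlot £32.06: beer, wine and spirits → 11% → £3.53
Total tax = £0.13 + £0.27 + £4.09 + £0.47 + £0.60 + £1.22 + £0.38 + £0.51 + £10.23 + £1.54 + £3.53 = £22.97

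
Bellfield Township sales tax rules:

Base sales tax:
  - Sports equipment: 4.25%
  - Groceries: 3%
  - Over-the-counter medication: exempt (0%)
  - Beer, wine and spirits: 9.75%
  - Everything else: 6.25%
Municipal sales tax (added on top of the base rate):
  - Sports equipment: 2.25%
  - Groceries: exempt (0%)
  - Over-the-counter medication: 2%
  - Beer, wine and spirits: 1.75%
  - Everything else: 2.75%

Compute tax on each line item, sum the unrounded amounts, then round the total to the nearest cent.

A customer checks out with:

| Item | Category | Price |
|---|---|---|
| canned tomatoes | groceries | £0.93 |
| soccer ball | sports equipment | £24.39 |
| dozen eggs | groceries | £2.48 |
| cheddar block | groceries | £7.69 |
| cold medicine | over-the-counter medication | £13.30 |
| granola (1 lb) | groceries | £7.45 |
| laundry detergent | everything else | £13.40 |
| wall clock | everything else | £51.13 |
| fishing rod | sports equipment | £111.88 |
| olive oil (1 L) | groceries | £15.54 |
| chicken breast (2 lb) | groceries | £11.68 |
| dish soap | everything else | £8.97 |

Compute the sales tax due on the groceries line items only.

Canned tomatoes £0.93: groceries → 3% + 0% municipal = 3% → £0.0279
Dozen eggs £2.48: groceries → 3% + 0% municipal = 3% → £0.0744
Cheddar block £7.69: groceries → 3% + 0% municipal = 3% → £0.2307
Granola (1 lb) £7.45: groceries → 3% + 0% municipal = 3% → £0.2235
Olive oil (1 L) £15.54: groceries → 3% + 0% municipal = 3% → £0.4662
Chicken breast (2 lb) £11.68: groceries → 3% + 0% municipal = 3% → £0.3504
Tax on groceries: unrounded sum = £1.3731 → £1.37

£1.37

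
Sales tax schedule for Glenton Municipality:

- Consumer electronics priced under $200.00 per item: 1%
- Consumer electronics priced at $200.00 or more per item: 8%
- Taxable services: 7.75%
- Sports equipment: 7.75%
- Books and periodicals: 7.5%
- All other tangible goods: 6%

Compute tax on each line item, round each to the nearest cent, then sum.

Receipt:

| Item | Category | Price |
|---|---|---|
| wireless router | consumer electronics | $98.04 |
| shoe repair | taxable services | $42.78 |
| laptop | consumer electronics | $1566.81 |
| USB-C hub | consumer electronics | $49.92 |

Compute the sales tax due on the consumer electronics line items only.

$126.82

Wireless router $98.04: consumer electronics, under $200.00 → 1% → $0.98
Laptop $1566.81: consumer electronics, $200.00 or more → 8% → $125.34
USB-C hub $49.92: consumer electronics, under $200.00 → 1% → $0.50
Tax on consumer electronics = $0.98 + $125.34 + $0.50 = $126.82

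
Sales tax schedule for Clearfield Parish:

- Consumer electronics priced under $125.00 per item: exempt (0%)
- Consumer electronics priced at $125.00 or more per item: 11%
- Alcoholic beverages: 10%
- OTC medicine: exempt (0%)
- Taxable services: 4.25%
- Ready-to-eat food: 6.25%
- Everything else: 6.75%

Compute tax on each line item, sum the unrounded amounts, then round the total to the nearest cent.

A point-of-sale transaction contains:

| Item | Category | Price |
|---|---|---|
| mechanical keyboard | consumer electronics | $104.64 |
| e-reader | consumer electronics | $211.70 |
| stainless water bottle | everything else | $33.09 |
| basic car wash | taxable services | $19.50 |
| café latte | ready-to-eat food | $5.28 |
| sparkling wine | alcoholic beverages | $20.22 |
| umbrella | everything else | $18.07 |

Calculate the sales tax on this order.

$29.92

Mechanical keyboard $104.64: consumer electronics, under $125.00 → 0% → $0.00
E-reader $211.70: consumer electronics, $125.00 or more → 11% → $23.287
Stainless water bottle $33.09: everything else → 6.75% → $2.233575
Basic car wash $19.50: taxable services → 4.25% → $0.82875
Café latte $5.28: ready-to-eat food → 6.25% → $0.33
Sparkling wine $20.22: alcoholic beverages → 10% → $2.022
Umbrella $18.07: everything else → 6.75% → $1.219725
Unrounded tax sum = $29.92105 → $29.92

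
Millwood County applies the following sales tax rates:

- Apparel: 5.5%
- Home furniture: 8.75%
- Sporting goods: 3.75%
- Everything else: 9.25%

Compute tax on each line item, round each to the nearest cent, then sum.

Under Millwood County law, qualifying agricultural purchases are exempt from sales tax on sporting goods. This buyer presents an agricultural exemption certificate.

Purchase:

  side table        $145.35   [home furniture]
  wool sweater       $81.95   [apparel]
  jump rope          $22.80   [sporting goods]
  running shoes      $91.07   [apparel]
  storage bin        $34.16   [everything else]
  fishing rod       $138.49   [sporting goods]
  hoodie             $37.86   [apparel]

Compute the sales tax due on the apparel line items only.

$11.60

Wool sweater $81.95: apparel → 5.5% → $4.51
Running shoes $91.07: apparel → 5.5% → $5.01
Hoodie $37.86: apparel → 5.5% → $2.08
Tax on apparel = $4.51 + $5.01 + $2.08 = $11.60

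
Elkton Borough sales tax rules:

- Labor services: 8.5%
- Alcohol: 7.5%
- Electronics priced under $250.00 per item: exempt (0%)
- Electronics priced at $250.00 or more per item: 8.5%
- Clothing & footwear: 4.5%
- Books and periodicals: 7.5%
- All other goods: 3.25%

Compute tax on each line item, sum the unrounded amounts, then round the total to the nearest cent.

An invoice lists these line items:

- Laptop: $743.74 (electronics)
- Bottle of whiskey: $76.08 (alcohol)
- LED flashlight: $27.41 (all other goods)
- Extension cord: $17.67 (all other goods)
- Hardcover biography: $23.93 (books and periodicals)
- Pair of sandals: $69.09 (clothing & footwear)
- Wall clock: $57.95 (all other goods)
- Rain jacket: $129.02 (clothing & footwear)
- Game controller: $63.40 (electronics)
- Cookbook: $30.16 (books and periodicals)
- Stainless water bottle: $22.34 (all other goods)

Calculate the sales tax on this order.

$85.97

Laptop $743.74: electronics, $250.00 or more → 8.5% → $63.2179
Bottle of whiskey $76.08: alcohol → 7.5% → $5.706
LED flashlight $27.41: all other goods → 3.25% → $0.890825
Extension cord $17.67: all other goods → 3.25% → $0.574275
Hardcover biography $23.93: books and periodicals → 7.5% → $1.79475
Pair of sandals $69.09: clothing & footwear → 4.5% → $3.10905
Wall clock $57.95: all other goods → 3.25% → $1.883375
Rain jacket $129.02: clothing & footwear → 4.5% → $5.8059
Game controller $63.40: electronics, under $250.00 → 0% → $0.00
Cookbook $30.16: books and periodicals → 7.5% → $2.262
Stainless water bottle $22.34: all other goods → 3.25% → $0.72605
Unrounded tax sum = $85.970125 → $85.97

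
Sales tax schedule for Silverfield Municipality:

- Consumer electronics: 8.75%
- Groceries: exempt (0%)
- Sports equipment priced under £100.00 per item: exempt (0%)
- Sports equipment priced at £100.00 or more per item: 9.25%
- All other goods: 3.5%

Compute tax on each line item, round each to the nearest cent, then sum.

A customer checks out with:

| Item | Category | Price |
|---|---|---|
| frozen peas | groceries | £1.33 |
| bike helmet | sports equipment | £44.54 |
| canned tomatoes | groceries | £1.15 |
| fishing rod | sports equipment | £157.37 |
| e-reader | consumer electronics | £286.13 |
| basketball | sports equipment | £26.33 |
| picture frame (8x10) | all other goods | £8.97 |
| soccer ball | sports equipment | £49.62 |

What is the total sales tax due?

£39.91

Frozen peas £1.33: groceries → 0% → £0.00
Bike helmet £44.54: sports equipment, under £100.00 → 0% → £0.00
Canned tomatoes £1.15: groceries → 0% → £0.00
Fishing rod £157.37: sports equipment, £100.00 or more → 9.25% → £14.56
E-reader £286.13: consumer electronics → 8.75% → £25.04
Basketball £26.33: sports equipment, under £100.00 → 0% → £0.00
Picture frame (8x10) £8.97: all other goods → 3.5% → £0.31
Soccer ball £49.62: sports equipment, under £100.00 → 0% → £0.00
Total tax = £14.56 + £25.04 + £0.31 = £39.91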